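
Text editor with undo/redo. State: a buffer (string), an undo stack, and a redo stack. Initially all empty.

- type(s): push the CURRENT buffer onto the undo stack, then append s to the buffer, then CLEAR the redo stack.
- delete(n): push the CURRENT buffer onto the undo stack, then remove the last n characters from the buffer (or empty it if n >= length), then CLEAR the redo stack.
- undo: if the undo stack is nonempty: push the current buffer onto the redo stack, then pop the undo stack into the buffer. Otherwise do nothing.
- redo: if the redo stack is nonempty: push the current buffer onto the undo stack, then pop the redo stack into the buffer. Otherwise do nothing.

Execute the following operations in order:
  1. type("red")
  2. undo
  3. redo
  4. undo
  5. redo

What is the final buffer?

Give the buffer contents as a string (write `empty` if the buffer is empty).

Answer: red

Derivation:
After op 1 (type): buf='red' undo_depth=1 redo_depth=0
After op 2 (undo): buf='(empty)' undo_depth=0 redo_depth=1
After op 3 (redo): buf='red' undo_depth=1 redo_depth=0
After op 4 (undo): buf='(empty)' undo_depth=0 redo_depth=1
After op 5 (redo): buf='red' undo_depth=1 redo_depth=0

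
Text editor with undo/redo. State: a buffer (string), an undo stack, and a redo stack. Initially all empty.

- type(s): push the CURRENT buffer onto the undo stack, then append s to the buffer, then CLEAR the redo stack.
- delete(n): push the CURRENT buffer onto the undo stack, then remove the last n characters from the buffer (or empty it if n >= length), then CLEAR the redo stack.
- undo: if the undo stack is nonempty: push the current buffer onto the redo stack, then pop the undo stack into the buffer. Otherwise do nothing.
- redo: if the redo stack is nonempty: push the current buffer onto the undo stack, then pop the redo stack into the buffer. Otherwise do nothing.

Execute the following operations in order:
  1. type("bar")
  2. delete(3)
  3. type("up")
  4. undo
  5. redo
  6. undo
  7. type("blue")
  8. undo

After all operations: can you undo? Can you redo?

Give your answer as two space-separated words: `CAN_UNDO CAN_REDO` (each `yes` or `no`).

Answer: yes yes

Derivation:
After op 1 (type): buf='bar' undo_depth=1 redo_depth=0
After op 2 (delete): buf='(empty)' undo_depth=2 redo_depth=0
After op 3 (type): buf='up' undo_depth=3 redo_depth=0
After op 4 (undo): buf='(empty)' undo_depth=2 redo_depth=1
After op 5 (redo): buf='up' undo_depth=3 redo_depth=0
After op 6 (undo): buf='(empty)' undo_depth=2 redo_depth=1
After op 7 (type): buf='blue' undo_depth=3 redo_depth=0
After op 8 (undo): buf='(empty)' undo_depth=2 redo_depth=1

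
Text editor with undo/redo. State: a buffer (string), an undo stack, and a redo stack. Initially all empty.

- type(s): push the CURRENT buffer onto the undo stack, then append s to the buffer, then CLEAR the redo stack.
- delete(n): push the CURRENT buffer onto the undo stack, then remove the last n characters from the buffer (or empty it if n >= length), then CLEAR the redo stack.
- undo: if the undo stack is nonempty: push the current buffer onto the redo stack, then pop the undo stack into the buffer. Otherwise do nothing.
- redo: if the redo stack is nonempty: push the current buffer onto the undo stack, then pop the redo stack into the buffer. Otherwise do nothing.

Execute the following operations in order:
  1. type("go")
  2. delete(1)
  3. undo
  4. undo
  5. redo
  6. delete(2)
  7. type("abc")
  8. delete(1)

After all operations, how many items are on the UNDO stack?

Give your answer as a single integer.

After op 1 (type): buf='go' undo_depth=1 redo_depth=0
After op 2 (delete): buf='g' undo_depth=2 redo_depth=0
After op 3 (undo): buf='go' undo_depth=1 redo_depth=1
After op 4 (undo): buf='(empty)' undo_depth=0 redo_depth=2
After op 5 (redo): buf='go' undo_depth=1 redo_depth=1
After op 6 (delete): buf='(empty)' undo_depth=2 redo_depth=0
After op 7 (type): buf='abc' undo_depth=3 redo_depth=0
After op 8 (delete): buf='ab' undo_depth=4 redo_depth=0

Answer: 4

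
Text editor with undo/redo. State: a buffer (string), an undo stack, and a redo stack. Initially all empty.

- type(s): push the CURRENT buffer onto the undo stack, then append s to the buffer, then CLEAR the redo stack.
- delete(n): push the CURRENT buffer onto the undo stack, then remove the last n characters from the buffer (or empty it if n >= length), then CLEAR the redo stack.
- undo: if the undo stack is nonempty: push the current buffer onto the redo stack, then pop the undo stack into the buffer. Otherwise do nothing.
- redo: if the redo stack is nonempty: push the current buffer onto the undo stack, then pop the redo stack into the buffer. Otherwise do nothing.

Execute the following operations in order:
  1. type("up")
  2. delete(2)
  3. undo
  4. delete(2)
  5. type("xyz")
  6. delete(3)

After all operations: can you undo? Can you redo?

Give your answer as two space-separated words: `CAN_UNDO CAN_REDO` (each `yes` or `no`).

After op 1 (type): buf='up' undo_depth=1 redo_depth=0
After op 2 (delete): buf='(empty)' undo_depth=2 redo_depth=0
After op 3 (undo): buf='up' undo_depth=1 redo_depth=1
After op 4 (delete): buf='(empty)' undo_depth=2 redo_depth=0
After op 5 (type): buf='xyz' undo_depth=3 redo_depth=0
After op 6 (delete): buf='(empty)' undo_depth=4 redo_depth=0

Answer: yes no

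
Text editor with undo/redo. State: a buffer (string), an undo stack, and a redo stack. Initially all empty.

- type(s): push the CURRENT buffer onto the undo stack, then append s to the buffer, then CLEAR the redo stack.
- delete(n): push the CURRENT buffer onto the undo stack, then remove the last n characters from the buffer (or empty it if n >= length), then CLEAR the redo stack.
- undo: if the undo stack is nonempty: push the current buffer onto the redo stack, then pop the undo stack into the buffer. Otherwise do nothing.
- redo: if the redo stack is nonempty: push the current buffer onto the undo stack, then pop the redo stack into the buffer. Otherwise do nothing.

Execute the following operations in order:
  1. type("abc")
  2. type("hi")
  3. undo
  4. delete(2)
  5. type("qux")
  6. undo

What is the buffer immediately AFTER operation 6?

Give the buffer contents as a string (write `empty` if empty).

Answer: a

Derivation:
After op 1 (type): buf='abc' undo_depth=1 redo_depth=0
After op 2 (type): buf='abchi' undo_depth=2 redo_depth=0
After op 3 (undo): buf='abc' undo_depth=1 redo_depth=1
After op 4 (delete): buf='a' undo_depth=2 redo_depth=0
After op 5 (type): buf='aqux' undo_depth=3 redo_depth=0
After op 6 (undo): buf='a' undo_depth=2 redo_depth=1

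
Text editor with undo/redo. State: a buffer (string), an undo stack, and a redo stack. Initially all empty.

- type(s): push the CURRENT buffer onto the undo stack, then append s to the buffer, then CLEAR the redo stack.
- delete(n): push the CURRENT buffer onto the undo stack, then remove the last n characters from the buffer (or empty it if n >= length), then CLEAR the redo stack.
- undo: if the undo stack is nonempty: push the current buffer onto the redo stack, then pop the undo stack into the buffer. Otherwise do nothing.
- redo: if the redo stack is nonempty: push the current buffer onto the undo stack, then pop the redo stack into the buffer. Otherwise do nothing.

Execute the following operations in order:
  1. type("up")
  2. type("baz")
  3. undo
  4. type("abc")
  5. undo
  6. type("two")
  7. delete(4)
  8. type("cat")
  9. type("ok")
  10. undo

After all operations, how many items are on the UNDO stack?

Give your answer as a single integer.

Answer: 4

Derivation:
After op 1 (type): buf='up' undo_depth=1 redo_depth=0
After op 2 (type): buf='upbaz' undo_depth=2 redo_depth=0
After op 3 (undo): buf='up' undo_depth=1 redo_depth=1
After op 4 (type): buf='upabc' undo_depth=2 redo_depth=0
After op 5 (undo): buf='up' undo_depth=1 redo_depth=1
After op 6 (type): buf='uptwo' undo_depth=2 redo_depth=0
After op 7 (delete): buf='u' undo_depth=3 redo_depth=0
After op 8 (type): buf='ucat' undo_depth=4 redo_depth=0
After op 9 (type): buf='ucatok' undo_depth=5 redo_depth=0
After op 10 (undo): buf='ucat' undo_depth=4 redo_depth=1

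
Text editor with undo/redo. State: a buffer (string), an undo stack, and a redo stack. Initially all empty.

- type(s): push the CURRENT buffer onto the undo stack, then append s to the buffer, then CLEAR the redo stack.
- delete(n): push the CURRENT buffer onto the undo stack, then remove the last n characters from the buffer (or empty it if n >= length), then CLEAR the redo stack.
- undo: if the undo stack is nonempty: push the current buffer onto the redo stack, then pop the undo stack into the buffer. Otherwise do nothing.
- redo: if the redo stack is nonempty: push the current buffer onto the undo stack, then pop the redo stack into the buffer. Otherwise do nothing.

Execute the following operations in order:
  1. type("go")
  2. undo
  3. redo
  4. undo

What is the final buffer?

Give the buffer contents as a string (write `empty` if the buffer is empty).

After op 1 (type): buf='go' undo_depth=1 redo_depth=0
After op 2 (undo): buf='(empty)' undo_depth=0 redo_depth=1
After op 3 (redo): buf='go' undo_depth=1 redo_depth=0
After op 4 (undo): buf='(empty)' undo_depth=0 redo_depth=1

Answer: empty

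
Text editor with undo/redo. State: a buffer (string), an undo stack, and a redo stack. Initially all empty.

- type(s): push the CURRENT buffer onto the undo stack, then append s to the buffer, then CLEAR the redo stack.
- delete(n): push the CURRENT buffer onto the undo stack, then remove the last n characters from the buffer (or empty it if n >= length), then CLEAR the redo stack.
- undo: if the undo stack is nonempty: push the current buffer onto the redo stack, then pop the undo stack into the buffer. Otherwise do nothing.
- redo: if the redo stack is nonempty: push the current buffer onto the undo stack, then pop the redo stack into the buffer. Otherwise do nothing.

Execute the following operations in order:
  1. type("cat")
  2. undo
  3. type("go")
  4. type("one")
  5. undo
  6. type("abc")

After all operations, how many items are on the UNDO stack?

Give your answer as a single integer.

After op 1 (type): buf='cat' undo_depth=1 redo_depth=0
After op 2 (undo): buf='(empty)' undo_depth=0 redo_depth=1
After op 3 (type): buf='go' undo_depth=1 redo_depth=0
After op 4 (type): buf='goone' undo_depth=2 redo_depth=0
After op 5 (undo): buf='go' undo_depth=1 redo_depth=1
After op 6 (type): buf='goabc' undo_depth=2 redo_depth=0

Answer: 2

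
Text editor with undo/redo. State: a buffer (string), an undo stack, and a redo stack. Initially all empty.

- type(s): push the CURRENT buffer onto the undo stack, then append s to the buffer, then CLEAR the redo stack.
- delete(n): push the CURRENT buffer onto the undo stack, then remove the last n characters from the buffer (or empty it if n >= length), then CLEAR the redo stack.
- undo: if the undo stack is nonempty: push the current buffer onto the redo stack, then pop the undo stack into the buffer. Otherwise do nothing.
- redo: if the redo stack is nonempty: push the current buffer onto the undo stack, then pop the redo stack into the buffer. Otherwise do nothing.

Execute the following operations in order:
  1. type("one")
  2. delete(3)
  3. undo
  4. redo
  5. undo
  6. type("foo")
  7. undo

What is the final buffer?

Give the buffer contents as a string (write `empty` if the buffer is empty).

Answer: one

Derivation:
After op 1 (type): buf='one' undo_depth=1 redo_depth=0
After op 2 (delete): buf='(empty)' undo_depth=2 redo_depth=0
After op 3 (undo): buf='one' undo_depth=1 redo_depth=1
After op 4 (redo): buf='(empty)' undo_depth=2 redo_depth=0
After op 5 (undo): buf='one' undo_depth=1 redo_depth=1
After op 6 (type): buf='onefoo' undo_depth=2 redo_depth=0
After op 7 (undo): buf='one' undo_depth=1 redo_depth=1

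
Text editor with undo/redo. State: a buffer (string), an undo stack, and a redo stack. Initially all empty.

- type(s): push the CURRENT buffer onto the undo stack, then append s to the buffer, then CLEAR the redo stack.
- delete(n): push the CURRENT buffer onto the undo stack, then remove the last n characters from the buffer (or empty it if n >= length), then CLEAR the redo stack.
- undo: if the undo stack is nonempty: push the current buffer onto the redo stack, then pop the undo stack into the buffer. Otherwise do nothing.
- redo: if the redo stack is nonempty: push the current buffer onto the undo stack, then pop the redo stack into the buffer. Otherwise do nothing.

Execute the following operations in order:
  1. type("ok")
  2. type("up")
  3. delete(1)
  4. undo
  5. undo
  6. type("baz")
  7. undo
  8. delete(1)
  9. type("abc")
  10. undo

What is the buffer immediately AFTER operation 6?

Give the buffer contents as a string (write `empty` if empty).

After op 1 (type): buf='ok' undo_depth=1 redo_depth=0
After op 2 (type): buf='okup' undo_depth=2 redo_depth=0
After op 3 (delete): buf='oku' undo_depth=3 redo_depth=0
After op 4 (undo): buf='okup' undo_depth=2 redo_depth=1
After op 5 (undo): buf='ok' undo_depth=1 redo_depth=2
After op 6 (type): buf='okbaz' undo_depth=2 redo_depth=0

Answer: okbaz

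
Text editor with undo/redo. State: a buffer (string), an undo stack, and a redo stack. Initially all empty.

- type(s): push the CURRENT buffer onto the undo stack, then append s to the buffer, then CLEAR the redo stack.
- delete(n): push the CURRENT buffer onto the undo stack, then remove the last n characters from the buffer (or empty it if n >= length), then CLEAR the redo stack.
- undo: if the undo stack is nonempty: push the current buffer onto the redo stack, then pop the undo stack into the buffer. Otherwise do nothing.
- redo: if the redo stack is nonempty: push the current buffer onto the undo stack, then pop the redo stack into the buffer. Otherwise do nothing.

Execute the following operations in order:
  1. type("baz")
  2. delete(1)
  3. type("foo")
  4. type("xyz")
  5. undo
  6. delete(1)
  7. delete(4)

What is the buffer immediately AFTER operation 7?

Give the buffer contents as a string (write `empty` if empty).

After op 1 (type): buf='baz' undo_depth=1 redo_depth=0
After op 2 (delete): buf='ba' undo_depth=2 redo_depth=0
After op 3 (type): buf='bafoo' undo_depth=3 redo_depth=0
After op 4 (type): buf='bafooxyz' undo_depth=4 redo_depth=0
After op 5 (undo): buf='bafoo' undo_depth=3 redo_depth=1
After op 6 (delete): buf='bafo' undo_depth=4 redo_depth=0
After op 7 (delete): buf='(empty)' undo_depth=5 redo_depth=0

Answer: empty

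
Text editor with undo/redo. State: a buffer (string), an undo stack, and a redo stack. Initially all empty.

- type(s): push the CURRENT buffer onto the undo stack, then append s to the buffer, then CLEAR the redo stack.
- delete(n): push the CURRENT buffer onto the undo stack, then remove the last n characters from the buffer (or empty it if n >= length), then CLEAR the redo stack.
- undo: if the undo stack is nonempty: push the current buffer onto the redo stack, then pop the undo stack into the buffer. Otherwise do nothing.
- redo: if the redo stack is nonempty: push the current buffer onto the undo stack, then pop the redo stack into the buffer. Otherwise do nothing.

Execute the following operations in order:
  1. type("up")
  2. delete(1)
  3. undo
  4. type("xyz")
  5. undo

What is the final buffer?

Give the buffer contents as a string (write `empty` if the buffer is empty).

Answer: up

Derivation:
After op 1 (type): buf='up' undo_depth=1 redo_depth=0
After op 2 (delete): buf='u' undo_depth=2 redo_depth=0
After op 3 (undo): buf='up' undo_depth=1 redo_depth=1
After op 4 (type): buf='upxyz' undo_depth=2 redo_depth=0
After op 5 (undo): buf='up' undo_depth=1 redo_depth=1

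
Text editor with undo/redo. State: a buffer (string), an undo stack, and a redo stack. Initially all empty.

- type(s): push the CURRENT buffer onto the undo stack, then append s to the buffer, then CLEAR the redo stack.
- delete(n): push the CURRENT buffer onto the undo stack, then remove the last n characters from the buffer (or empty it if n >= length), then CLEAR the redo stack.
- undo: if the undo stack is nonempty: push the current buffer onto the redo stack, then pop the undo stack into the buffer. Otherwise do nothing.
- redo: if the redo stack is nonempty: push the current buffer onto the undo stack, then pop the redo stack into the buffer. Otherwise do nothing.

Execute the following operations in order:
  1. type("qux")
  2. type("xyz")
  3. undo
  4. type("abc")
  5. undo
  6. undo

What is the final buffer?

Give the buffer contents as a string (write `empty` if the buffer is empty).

Answer: empty

Derivation:
After op 1 (type): buf='qux' undo_depth=1 redo_depth=0
After op 2 (type): buf='quxxyz' undo_depth=2 redo_depth=0
After op 3 (undo): buf='qux' undo_depth=1 redo_depth=1
After op 4 (type): buf='quxabc' undo_depth=2 redo_depth=0
After op 5 (undo): buf='qux' undo_depth=1 redo_depth=1
After op 6 (undo): buf='(empty)' undo_depth=0 redo_depth=2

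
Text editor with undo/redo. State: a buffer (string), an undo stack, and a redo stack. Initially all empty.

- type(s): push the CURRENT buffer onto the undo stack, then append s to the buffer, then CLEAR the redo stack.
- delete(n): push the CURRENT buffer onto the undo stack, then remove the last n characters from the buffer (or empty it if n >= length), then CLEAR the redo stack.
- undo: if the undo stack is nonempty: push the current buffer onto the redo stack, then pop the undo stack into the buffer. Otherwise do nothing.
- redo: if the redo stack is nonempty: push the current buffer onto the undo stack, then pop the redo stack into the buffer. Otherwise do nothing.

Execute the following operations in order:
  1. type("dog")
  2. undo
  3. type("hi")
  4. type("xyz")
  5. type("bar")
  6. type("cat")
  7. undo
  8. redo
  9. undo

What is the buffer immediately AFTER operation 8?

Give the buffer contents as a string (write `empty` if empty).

Answer: hixyzbarcat

Derivation:
After op 1 (type): buf='dog' undo_depth=1 redo_depth=0
After op 2 (undo): buf='(empty)' undo_depth=0 redo_depth=1
After op 3 (type): buf='hi' undo_depth=1 redo_depth=0
After op 4 (type): buf='hixyz' undo_depth=2 redo_depth=0
After op 5 (type): buf='hixyzbar' undo_depth=3 redo_depth=0
After op 6 (type): buf='hixyzbarcat' undo_depth=4 redo_depth=0
After op 7 (undo): buf='hixyzbar' undo_depth=3 redo_depth=1
After op 8 (redo): buf='hixyzbarcat' undo_depth=4 redo_depth=0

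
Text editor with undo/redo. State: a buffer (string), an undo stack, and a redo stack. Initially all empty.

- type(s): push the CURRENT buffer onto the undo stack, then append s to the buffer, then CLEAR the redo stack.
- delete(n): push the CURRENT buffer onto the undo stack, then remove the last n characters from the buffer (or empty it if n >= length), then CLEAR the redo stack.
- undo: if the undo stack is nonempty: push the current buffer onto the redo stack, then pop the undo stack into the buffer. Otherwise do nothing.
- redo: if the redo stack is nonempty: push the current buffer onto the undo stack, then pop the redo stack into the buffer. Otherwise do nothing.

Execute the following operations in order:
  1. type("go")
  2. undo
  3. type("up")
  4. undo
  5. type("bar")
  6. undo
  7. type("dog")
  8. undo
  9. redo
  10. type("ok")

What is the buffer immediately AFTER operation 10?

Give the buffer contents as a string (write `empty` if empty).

After op 1 (type): buf='go' undo_depth=1 redo_depth=0
After op 2 (undo): buf='(empty)' undo_depth=0 redo_depth=1
After op 3 (type): buf='up' undo_depth=1 redo_depth=0
After op 4 (undo): buf='(empty)' undo_depth=0 redo_depth=1
After op 5 (type): buf='bar' undo_depth=1 redo_depth=0
After op 6 (undo): buf='(empty)' undo_depth=0 redo_depth=1
After op 7 (type): buf='dog' undo_depth=1 redo_depth=0
After op 8 (undo): buf='(empty)' undo_depth=0 redo_depth=1
After op 9 (redo): buf='dog' undo_depth=1 redo_depth=0
After op 10 (type): buf='dogok' undo_depth=2 redo_depth=0

Answer: dogok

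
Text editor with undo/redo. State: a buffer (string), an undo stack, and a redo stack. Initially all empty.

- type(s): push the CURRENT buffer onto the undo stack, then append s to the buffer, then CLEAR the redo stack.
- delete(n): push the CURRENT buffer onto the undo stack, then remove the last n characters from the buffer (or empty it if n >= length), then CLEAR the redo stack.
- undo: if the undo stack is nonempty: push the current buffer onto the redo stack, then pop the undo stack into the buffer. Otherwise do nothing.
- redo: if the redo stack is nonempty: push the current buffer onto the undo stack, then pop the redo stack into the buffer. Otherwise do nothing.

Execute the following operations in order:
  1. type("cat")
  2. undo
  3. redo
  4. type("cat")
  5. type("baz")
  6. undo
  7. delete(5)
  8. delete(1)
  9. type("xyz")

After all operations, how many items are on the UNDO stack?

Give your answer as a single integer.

Answer: 5

Derivation:
After op 1 (type): buf='cat' undo_depth=1 redo_depth=0
After op 2 (undo): buf='(empty)' undo_depth=0 redo_depth=1
After op 3 (redo): buf='cat' undo_depth=1 redo_depth=0
After op 4 (type): buf='catcat' undo_depth=2 redo_depth=0
After op 5 (type): buf='catcatbaz' undo_depth=3 redo_depth=0
After op 6 (undo): buf='catcat' undo_depth=2 redo_depth=1
After op 7 (delete): buf='c' undo_depth=3 redo_depth=0
After op 8 (delete): buf='(empty)' undo_depth=4 redo_depth=0
After op 9 (type): buf='xyz' undo_depth=5 redo_depth=0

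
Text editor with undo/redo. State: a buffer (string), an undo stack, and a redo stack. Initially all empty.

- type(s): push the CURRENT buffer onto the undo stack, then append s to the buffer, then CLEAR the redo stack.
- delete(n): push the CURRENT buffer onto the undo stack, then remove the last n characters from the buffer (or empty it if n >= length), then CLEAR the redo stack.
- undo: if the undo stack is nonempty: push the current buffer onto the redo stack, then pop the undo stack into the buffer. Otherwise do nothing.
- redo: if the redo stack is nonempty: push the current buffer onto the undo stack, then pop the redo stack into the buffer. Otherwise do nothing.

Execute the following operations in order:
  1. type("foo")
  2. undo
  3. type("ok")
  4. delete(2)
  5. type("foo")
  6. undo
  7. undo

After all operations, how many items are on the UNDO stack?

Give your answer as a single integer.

Answer: 1

Derivation:
After op 1 (type): buf='foo' undo_depth=1 redo_depth=0
After op 2 (undo): buf='(empty)' undo_depth=0 redo_depth=1
After op 3 (type): buf='ok' undo_depth=1 redo_depth=0
After op 4 (delete): buf='(empty)' undo_depth=2 redo_depth=0
After op 5 (type): buf='foo' undo_depth=3 redo_depth=0
After op 6 (undo): buf='(empty)' undo_depth=2 redo_depth=1
After op 7 (undo): buf='ok' undo_depth=1 redo_depth=2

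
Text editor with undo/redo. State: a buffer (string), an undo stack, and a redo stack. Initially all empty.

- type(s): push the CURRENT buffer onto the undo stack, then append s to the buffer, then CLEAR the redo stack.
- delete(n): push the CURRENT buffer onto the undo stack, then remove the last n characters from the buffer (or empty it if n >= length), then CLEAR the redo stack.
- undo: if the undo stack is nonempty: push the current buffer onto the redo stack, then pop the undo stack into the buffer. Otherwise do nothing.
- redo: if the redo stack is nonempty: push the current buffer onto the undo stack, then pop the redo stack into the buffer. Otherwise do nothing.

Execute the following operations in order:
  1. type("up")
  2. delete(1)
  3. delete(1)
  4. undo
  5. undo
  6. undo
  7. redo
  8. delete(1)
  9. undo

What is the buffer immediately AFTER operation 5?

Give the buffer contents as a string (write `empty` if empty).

After op 1 (type): buf='up' undo_depth=1 redo_depth=0
After op 2 (delete): buf='u' undo_depth=2 redo_depth=0
After op 3 (delete): buf='(empty)' undo_depth=3 redo_depth=0
After op 4 (undo): buf='u' undo_depth=2 redo_depth=1
After op 5 (undo): buf='up' undo_depth=1 redo_depth=2

Answer: up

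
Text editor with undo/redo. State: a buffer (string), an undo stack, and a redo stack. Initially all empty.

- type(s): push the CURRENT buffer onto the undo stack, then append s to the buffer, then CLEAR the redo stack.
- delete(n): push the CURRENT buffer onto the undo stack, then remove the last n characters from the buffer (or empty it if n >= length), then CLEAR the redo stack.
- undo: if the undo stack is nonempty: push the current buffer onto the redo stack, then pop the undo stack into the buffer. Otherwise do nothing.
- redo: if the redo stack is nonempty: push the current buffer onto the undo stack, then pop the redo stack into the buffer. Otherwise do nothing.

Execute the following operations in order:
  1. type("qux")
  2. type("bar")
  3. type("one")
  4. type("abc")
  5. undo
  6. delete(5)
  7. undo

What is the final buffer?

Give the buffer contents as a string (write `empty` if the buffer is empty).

Answer: quxbarone

Derivation:
After op 1 (type): buf='qux' undo_depth=1 redo_depth=0
After op 2 (type): buf='quxbar' undo_depth=2 redo_depth=0
After op 3 (type): buf='quxbarone' undo_depth=3 redo_depth=0
After op 4 (type): buf='quxbaroneabc' undo_depth=4 redo_depth=0
After op 5 (undo): buf='quxbarone' undo_depth=3 redo_depth=1
After op 6 (delete): buf='quxb' undo_depth=4 redo_depth=0
After op 7 (undo): buf='quxbarone' undo_depth=3 redo_depth=1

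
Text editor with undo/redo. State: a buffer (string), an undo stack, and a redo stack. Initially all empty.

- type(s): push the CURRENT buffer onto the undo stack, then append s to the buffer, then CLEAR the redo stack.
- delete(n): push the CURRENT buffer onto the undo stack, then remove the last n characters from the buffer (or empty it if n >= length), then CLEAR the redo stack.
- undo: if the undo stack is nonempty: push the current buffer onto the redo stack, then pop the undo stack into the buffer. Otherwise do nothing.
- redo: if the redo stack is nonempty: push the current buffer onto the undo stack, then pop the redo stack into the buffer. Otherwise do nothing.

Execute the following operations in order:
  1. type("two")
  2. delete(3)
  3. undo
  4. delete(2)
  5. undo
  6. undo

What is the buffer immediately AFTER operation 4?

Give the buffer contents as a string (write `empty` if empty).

After op 1 (type): buf='two' undo_depth=1 redo_depth=0
After op 2 (delete): buf='(empty)' undo_depth=2 redo_depth=0
After op 3 (undo): buf='two' undo_depth=1 redo_depth=1
After op 4 (delete): buf='t' undo_depth=2 redo_depth=0

Answer: t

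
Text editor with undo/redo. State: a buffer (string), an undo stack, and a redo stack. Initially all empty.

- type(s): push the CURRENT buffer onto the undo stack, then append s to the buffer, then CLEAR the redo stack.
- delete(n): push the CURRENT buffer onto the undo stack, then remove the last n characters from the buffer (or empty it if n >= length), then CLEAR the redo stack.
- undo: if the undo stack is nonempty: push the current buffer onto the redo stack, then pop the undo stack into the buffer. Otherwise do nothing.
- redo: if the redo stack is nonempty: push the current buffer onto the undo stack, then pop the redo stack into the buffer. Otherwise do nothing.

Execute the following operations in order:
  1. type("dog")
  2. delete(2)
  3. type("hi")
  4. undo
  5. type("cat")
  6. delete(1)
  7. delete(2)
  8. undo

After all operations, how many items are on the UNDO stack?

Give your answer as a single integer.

Answer: 4

Derivation:
After op 1 (type): buf='dog' undo_depth=1 redo_depth=0
After op 2 (delete): buf='d' undo_depth=2 redo_depth=0
After op 3 (type): buf='dhi' undo_depth=3 redo_depth=0
After op 4 (undo): buf='d' undo_depth=2 redo_depth=1
After op 5 (type): buf='dcat' undo_depth=3 redo_depth=0
After op 6 (delete): buf='dca' undo_depth=4 redo_depth=0
After op 7 (delete): buf='d' undo_depth=5 redo_depth=0
After op 8 (undo): buf='dca' undo_depth=4 redo_depth=1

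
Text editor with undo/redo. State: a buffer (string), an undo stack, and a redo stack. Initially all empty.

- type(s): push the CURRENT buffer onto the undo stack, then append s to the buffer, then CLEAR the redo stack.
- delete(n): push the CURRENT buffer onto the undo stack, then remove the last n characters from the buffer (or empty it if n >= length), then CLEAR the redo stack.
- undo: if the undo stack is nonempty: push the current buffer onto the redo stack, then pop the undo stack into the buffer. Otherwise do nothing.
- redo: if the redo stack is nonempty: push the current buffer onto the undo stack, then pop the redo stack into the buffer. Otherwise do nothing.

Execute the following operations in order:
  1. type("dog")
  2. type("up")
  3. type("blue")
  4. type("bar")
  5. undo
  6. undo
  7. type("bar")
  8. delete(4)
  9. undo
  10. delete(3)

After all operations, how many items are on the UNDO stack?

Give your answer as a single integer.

Answer: 4

Derivation:
After op 1 (type): buf='dog' undo_depth=1 redo_depth=0
After op 2 (type): buf='dogup' undo_depth=2 redo_depth=0
After op 3 (type): buf='dogupblue' undo_depth=3 redo_depth=0
After op 4 (type): buf='dogupbluebar' undo_depth=4 redo_depth=0
After op 5 (undo): buf='dogupblue' undo_depth=3 redo_depth=1
After op 6 (undo): buf='dogup' undo_depth=2 redo_depth=2
After op 7 (type): buf='dogupbar' undo_depth=3 redo_depth=0
After op 8 (delete): buf='dogu' undo_depth=4 redo_depth=0
After op 9 (undo): buf='dogupbar' undo_depth=3 redo_depth=1
After op 10 (delete): buf='dogup' undo_depth=4 redo_depth=0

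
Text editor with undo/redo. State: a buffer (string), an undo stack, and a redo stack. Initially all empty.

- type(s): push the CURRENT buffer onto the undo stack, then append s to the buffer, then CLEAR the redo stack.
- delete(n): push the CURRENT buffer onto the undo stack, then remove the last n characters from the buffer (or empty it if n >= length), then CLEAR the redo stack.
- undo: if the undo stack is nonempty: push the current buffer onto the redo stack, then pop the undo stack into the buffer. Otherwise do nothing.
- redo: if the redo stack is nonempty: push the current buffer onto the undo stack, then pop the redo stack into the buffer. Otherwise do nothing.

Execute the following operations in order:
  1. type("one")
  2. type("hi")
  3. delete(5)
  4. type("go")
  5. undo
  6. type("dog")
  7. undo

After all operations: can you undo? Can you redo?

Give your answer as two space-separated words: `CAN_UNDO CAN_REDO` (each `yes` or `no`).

Answer: yes yes

Derivation:
After op 1 (type): buf='one' undo_depth=1 redo_depth=0
After op 2 (type): buf='onehi' undo_depth=2 redo_depth=0
After op 3 (delete): buf='(empty)' undo_depth=3 redo_depth=0
After op 4 (type): buf='go' undo_depth=4 redo_depth=0
After op 5 (undo): buf='(empty)' undo_depth=3 redo_depth=1
After op 6 (type): buf='dog' undo_depth=4 redo_depth=0
After op 7 (undo): buf='(empty)' undo_depth=3 redo_depth=1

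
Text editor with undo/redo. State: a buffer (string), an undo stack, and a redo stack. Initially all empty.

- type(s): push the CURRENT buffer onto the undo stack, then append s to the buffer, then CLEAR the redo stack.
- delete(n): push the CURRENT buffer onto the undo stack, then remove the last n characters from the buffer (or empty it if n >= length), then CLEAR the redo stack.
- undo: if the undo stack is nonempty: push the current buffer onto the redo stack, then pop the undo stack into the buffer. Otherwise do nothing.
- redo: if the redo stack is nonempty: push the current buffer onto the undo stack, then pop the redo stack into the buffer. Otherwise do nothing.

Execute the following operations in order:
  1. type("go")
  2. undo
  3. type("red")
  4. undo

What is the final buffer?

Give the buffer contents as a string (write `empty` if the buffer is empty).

After op 1 (type): buf='go' undo_depth=1 redo_depth=0
After op 2 (undo): buf='(empty)' undo_depth=0 redo_depth=1
After op 3 (type): buf='red' undo_depth=1 redo_depth=0
After op 4 (undo): buf='(empty)' undo_depth=0 redo_depth=1

Answer: empty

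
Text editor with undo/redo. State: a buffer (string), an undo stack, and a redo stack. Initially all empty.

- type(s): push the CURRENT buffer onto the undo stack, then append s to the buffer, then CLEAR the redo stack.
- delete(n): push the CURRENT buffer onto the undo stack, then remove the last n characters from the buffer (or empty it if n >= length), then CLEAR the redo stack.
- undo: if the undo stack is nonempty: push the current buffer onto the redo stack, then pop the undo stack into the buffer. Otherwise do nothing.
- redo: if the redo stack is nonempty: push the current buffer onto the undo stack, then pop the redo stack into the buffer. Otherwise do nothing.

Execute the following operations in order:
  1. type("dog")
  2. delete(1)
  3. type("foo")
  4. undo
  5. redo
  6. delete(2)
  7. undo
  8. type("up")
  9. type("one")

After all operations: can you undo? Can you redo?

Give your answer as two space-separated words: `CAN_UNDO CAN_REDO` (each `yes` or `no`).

Answer: yes no

Derivation:
After op 1 (type): buf='dog' undo_depth=1 redo_depth=0
After op 2 (delete): buf='do' undo_depth=2 redo_depth=0
After op 3 (type): buf='dofoo' undo_depth=3 redo_depth=0
After op 4 (undo): buf='do' undo_depth=2 redo_depth=1
After op 5 (redo): buf='dofoo' undo_depth=3 redo_depth=0
After op 6 (delete): buf='dof' undo_depth=4 redo_depth=0
After op 7 (undo): buf='dofoo' undo_depth=3 redo_depth=1
After op 8 (type): buf='dofooup' undo_depth=4 redo_depth=0
After op 9 (type): buf='dofooupone' undo_depth=5 redo_depth=0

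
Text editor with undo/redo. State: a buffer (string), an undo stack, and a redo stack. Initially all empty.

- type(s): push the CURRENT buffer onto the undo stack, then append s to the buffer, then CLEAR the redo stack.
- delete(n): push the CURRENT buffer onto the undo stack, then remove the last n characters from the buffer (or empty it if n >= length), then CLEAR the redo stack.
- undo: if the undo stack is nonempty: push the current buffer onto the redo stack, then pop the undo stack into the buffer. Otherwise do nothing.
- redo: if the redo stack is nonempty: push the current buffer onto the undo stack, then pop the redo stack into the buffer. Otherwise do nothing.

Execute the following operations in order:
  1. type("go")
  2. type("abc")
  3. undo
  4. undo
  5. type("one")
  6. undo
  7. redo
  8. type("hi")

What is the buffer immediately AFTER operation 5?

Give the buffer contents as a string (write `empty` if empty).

Answer: one

Derivation:
After op 1 (type): buf='go' undo_depth=1 redo_depth=0
After op 2 (type): buf='goabc' undo_depth=2 redo_depth=0
After op 3 (undo): buf='go' undo_depth=1 redo_depth=1
After op 4 (undo): buf='(empty)' undo_depth=0 redo_depth=2
After op 5 (type): buf='one' undo_depth=1 redo_depth=0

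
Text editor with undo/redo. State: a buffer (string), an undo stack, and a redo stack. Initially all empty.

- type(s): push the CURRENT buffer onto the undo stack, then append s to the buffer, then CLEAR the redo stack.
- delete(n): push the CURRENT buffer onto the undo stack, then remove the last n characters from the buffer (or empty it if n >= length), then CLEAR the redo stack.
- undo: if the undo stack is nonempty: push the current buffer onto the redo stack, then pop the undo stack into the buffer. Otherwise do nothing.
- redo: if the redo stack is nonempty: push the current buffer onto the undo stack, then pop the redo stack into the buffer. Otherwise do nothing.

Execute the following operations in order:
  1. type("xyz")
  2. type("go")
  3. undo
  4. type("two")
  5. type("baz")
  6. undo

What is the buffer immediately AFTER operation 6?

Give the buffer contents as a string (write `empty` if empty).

After op 1 (type): buf='xyz' undo_depth=1 redo_depth=0
After op 2 (type): buf='xyzgo' undo_depth=2 redo_depth=0
After op 3 (undo): buf='xyz' undo_depth=1 redo_depth=1
After op 4 (type): buf='xyztwo' undo_depth=2 redo_depth=0
After op 5 (type): buf='xyztwobaz' undo_depth=3 redo_depth=0
After op 6 (undo): buf='xyztwo' undo_depth=2 redo_depth=1

Answer: xyztwo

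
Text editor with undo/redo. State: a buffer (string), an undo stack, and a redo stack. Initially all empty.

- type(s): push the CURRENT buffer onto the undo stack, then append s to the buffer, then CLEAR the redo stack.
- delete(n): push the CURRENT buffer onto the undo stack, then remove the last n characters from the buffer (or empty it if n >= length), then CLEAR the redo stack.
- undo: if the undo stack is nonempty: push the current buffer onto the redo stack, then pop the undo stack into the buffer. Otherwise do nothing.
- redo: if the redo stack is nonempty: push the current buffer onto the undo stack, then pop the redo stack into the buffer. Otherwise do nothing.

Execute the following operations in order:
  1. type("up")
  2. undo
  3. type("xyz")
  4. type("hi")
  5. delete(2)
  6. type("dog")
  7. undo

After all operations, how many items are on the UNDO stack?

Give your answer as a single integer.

After op 1 (type): buf='up' undo_depth=1 redo_depth=0
After op 2 (undo): buf='(empty)' undo_depth=0 redo_depth=1
After op 3 (type): buf='xyz' undo_depth=1 redo_depth=0
After op 4 (type): buf='xyzhi' undo_depth=2 redo_depth=0
After op 5 (delete): buf='xyz' undo_depth=3 redo_depth=0
After op 6 (type): buf='xyzdog' undo_depth=4 redo_depth=0
After op 7 (undo): buf='xyz' undo_depth=3 redo_depth=1

Answer: 3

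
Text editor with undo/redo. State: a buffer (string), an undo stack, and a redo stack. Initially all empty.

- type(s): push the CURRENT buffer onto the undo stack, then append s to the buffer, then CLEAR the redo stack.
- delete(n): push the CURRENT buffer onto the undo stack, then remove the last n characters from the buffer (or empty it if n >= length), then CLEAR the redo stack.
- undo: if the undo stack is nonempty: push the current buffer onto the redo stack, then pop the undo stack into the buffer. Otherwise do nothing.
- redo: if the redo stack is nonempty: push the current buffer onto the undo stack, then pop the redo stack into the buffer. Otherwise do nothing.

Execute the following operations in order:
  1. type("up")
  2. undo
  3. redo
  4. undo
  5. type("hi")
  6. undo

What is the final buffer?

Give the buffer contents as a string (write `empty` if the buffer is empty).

Answer: empty

Derivation:
After op 1 (type): buf='up' undo_depth=1 redo_depth=0
After op 2 (undo): buf='(empty)' undo_depth=0 redo_depth=1
After op 3 (redo): buf='up' undo_depth=1 redo_depth=0
After op 4 (undo): buf='(empty)' undo_depth=0 redo_depth=1
After op 5 (type): buf='hi' undo_depth=1 redo_depth=0
After op 6 (undo): buf='(empty)' undo_depth=0 redo_depth=1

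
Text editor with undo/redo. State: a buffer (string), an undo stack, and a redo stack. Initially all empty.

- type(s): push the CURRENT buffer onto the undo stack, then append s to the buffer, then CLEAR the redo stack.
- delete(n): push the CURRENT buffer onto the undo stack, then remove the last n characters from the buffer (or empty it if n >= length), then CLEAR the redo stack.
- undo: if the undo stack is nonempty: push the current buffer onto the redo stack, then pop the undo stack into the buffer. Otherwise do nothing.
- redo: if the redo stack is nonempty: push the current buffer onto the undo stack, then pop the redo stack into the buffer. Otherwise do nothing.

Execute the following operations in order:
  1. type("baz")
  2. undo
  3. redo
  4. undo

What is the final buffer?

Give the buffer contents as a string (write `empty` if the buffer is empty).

Answer: empty

Derivation:
After op 1 (type): buf='baz' undo_depth=1 redo_depth=0
After op 2 (undo): buf='(empty)' undo_depth=0 redo_depth=1
After op 3 (redo): buf='baz' undo_depth=1 redo_depth=0
After op 4 (undo): buf='(empty)' undo_depth=0 redo_depth=1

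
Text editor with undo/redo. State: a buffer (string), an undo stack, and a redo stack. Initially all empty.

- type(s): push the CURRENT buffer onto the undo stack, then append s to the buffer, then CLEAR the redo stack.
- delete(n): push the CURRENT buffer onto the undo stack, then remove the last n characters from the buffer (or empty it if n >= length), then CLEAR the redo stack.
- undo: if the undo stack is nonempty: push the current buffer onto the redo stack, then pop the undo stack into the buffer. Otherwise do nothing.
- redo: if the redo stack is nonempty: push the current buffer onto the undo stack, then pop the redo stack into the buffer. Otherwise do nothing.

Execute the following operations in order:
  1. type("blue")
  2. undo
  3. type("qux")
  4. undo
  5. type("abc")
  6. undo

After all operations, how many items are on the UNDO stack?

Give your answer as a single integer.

Answer: 0

Derivation:
After op 1 (type): buf='blue' undo_depth=1 redo_depth=0
After op 2 (undo): buf='(empty)' undo_depth=0 redo_depth=1
After op 3 (type): buf='qux' undo_depth=1 redo_depth=0
After op 4 (undo): buf='(empty)' undo_depth=0 redo_depth=1
After op 5 (type): buf='abc' undo_depth=1 redo_depth=0
After op 6 (undo): buf='(empty)' undo_depth=0 redo_depth=1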